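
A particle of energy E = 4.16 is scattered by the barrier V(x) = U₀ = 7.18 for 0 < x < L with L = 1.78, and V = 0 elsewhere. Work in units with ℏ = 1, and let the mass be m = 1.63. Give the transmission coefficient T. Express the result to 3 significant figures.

T = 0.0000549

Since E < U₀ the interior solution is evanescent with decay constant κ = √(2m(U₀ − E))/ℏ = 3.138.
κL = 5.585, sinh(κL) = 133.2.
The exact tunnelling result is T⁻¹ = 1 + U₀² sinh²(κL) / [4E(U₀ − E)] = 18210, so T = 0.0000549.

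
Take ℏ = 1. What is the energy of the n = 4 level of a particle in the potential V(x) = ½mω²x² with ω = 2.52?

E = 11.3

The oscillator eigenvalues are E_n = ℏω(n + ½), so E_4 = 2.52 × 4.5 = 11.34.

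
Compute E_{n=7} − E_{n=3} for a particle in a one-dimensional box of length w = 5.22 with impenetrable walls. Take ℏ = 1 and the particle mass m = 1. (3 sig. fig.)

E_n = n²π²ℏ²/(2mw²), so ΔE = (7² − 3²) π²ℏ²/(2mw²).
ΔE = 40 × π² / (2 × 1 × 5.22²) = 7.244.

ΔE = 7.24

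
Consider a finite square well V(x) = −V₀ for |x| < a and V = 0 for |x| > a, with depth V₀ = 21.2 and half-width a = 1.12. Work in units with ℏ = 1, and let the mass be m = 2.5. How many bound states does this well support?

N = 8

The dimensionless depth is z₀ = a√(2mV₀)/ℏ = 1.12 × √(106.0) = 11.53.
The even/odd transcendental equations gain one root per π/2 in z₀, giving N = 1 + ⌊2z₀/π⌋ = 1 + ⌊7.341⌋ = 8.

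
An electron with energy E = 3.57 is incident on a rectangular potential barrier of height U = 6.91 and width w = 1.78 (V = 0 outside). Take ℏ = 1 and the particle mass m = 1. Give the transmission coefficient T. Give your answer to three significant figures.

Since E < U the interior solution is evanescent with decay constant κ = √(2m(U − E))/ℏ = 2.585.
κw = 4.601, sinh(κw) = 49.76.
Matching ψ, ψ′ at both faces gives T = [1 + U² sinh²(κw) / (4E(U − E))]⁻¹ = 1/2480 = 0.000403.

T = 0.000403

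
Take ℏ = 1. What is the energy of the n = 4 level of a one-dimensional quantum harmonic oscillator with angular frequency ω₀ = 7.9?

Using E_n = (n + ½)ℏω₀: E_4 = 4.5 × 7.9 = 35.55.

E = 35.6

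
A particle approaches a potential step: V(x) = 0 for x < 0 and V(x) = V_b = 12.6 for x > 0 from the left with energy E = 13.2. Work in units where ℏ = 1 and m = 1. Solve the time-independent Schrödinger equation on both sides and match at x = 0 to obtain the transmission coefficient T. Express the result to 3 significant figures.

T = 0.579

On each side the TISE gives plane waves with k = √(2m(E − V))/ℏ: k₁ = √(2·1·13.2) = 5.138, k₂ = √(2·1·0.6) = 1.095.
Continuity of ψ and ψ′ at the step yields the reflection amplitude r = (k₁ − k₂)/(k₁ + k₂) = 0.6485; thus R = |r|² = 0.4206, T = 0.5794.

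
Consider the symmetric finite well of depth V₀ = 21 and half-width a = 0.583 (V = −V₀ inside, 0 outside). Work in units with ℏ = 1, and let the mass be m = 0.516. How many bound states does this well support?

N = 2

Define the well-strength parameter z₀ = (a/ℏ)√(2mV₀) = 0.583 × √(2·0.516·21) = 2.714.
The even/odd transcendental equations gain one root per π/2 in z₀, giving N = 1 + ⌊2z₀/π⌋ = 1 + ⌊1.728⌋ = 2.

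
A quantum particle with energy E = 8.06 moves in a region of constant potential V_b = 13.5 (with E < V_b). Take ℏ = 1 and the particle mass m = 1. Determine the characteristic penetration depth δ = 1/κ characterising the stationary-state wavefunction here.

δ = 0.303

Since E < V_b the TISE in this region is ψ'' = κ²ψ with κ = √(2m(V_b − E))/ℏ.
κ = √(2 × 1 × 5.44) = 3.298. The penetration depth is δ = 1/κ = 0.303.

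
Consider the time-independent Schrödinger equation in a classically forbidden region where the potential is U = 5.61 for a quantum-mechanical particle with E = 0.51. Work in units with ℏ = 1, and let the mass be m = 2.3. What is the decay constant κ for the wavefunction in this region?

Since E < U the TISE in this region is ψ'' = κ²ψ with κ = √(2m(U − E))/ℏ.
κ = √(2 × 2.3 × 5.1) = 4.844.

κ = 4.84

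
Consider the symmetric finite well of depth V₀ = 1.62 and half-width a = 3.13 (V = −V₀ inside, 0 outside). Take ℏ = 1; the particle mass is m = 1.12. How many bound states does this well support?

Define the well-strength parameter z₀ = (a/ℏ)√(2mV₀) = 3.13 × √(2·1.12·1.62) = 5.962.
A new bound state (alternating even/odd) appears each time z₀ passes a multiple of π/2, so N = ⌊2z₀/π⌋ + 1 = ⌊3.796⌋ + 1 = 4.

N = 4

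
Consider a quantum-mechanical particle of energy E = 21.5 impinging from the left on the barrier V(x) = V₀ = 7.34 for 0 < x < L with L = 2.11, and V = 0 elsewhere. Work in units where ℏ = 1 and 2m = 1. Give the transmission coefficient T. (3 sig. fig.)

E > V₀: inside the barrier k₂ = √(2m(E − V₀))/ℏ = 3.763, k₂L = 7.940.
T = [1 + V₀² sin²(k₂L) / (4E(E − V₀))]⁻¹ = 1/1.044 = 0.958.

T = 0.958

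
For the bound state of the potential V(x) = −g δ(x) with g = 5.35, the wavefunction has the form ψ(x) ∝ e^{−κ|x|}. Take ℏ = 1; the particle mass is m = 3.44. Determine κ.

Integrate −(ℏ²/2m)ψ'' − gδ(x)ψ = Eψ from −ε to +ε: the ψ'' term gives ψ'(0⁺) − ψ'(0⁻) and the δ term gives −(2mg/ℏ²)ψ(0).
With ψ ∝ e^{−κ|x|} this yields −2κ = −2mg/ℏ², so κ = mg/ℏ² = 18.40.

κ = 18.4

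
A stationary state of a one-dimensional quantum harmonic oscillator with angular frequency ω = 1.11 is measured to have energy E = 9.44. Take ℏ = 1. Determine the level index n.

Invert E_n = (n + ½)ℏω: n = E/ℏω − ½ = 8.005, so n = 8.

n = 8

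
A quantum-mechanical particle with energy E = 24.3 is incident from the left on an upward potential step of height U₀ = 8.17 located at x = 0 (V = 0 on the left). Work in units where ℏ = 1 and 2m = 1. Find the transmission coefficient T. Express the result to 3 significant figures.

On each side the TISE gives plane waves with k = √(2m(E − V))/ℏ: k₁ = √(2·½·24.3) = 4.930, k₂ = √(2·½·16.13) = 4.016.
Continuity of ψ and ψ′ at the step yields the reflection amplitude r = (k₁ − k₂)/(k₁ + k₂) = 0.1021; thus R = |r|² = 0.01042, T = 0.9896.

T = 0.990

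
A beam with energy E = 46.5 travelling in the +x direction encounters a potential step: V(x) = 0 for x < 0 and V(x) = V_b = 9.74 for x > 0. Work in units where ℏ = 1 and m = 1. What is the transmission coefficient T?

The wavenumbers are k₁ = √(2mE)/ℏ = 9.644 on the left and k₂ = √(2m(E − V_b))/ℏ = 8.574 on the right.
Matching ψ and ψ′ at x = 0 gives r = (k₁ − k₂)/(k₁ + k₂), so R = r² = 0.003445 and T = 1 − R = 0.9966.

T = 0.997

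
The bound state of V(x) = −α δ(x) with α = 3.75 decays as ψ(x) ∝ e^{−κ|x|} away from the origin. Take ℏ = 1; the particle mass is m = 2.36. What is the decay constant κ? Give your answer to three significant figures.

Integrating the TISE across x = 0 gives the cusp condition ψ'(0⁺) − ψ'(0⁻) = −(2mα/ℏ²)ψ(0).
With ψ ∝ e^{−κ|x|} this yields −2κ = −2mα/ℏ², so κ = mα/ℏ² = 8.850.

κ = 8.85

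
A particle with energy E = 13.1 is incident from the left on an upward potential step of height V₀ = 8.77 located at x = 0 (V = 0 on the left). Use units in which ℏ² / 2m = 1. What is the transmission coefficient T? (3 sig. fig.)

The wavenumbers are k₁ = √(2mE)/ℏ = 3.619 on the left and k₂ = √(2m(E − V₀))/ℏ = 2.081 on the right.
Matching ψ and ψ′ at x = 0 gives r = (k₁ − k₂)/(k₁ + k₂), so R = r² = 0.07285 and T = 1 − R = 0.9272.

T = 0.927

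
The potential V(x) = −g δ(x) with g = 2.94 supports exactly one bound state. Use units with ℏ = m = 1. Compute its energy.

E = -4.32

The bound state is ψ(x) = √κ e^{−κ|x|}. The derivative jump ψ'(0⁺) − ψ'(0⁻) = −(2mg/ℏ²)ψ(0) fixes κ = mg/ℏ² = 2.940.
Then E = −ℏ²κ²/(2m) = −mg²/(2ℏ²) = -4.322.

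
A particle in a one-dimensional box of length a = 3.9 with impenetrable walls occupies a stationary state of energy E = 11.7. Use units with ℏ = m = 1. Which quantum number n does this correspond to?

n = 6

From E_n = n²π²ℏ²/(2ma²) invert to n = √(2ma²E)/(πℏ).
n = (3.9/π) × √(2 × 1 × 11.7) = 6.005 → n = 6.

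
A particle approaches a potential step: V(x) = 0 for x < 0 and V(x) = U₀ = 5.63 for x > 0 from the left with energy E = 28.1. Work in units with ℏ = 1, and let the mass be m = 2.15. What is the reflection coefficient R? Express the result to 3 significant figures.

The wavenumbers are k₁ = √(2mE)/ℏ = 10.99 on the left and k₂ = √(2m(E − U₀))/ℏ = 9.830 on the right.
Matching ψ and ψ′ at x = 0 gives r = (k₁ − k₂)/(k₁ + k₂), so R = r² = 0.003118 and T = 1 − R = 0.9969.

R = 0.00312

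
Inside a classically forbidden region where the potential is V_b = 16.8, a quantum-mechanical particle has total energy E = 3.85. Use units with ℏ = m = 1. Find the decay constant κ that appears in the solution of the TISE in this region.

Since E < V_b the TISE in this region is ψ'' = κ²ψ with κ = √(2m(V_b − E))/ℏ.
κ = √(2 × 1 × 12.95) = 5.089.

κ = 5.09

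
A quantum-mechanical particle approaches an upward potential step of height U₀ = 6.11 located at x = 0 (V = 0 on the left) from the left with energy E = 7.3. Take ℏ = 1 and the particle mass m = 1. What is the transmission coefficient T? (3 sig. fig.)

T = 0.820

On each side the TISE gives plane waves with k = √(2m(E − V))/ℏ: k₁ = √(2·1·7.3) = 3.821, k₂ = √(2·1·1.19) = 1.543.
Continuity of ψ and ψ′ at the step yields the reflection amplitude r = (k₁ − k₂)/(k₁ + k₂) = 0.4248; thus R = |r|² = 0.1804, T = 0.8196.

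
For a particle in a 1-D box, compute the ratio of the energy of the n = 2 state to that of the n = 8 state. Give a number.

0.0625

Since E_n ∝ n², the ratio is (2/8)² = 0.0625.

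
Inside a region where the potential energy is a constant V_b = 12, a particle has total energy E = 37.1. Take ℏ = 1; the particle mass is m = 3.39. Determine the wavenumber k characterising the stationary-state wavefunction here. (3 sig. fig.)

k = 13.0

With E > V_b the solution is oscillatory, ψ ∝ e^{±ikx} with k = √(2m(E − V_b))/ℏ.
k = √(2 × 3.39 × 25.1) = 13.05.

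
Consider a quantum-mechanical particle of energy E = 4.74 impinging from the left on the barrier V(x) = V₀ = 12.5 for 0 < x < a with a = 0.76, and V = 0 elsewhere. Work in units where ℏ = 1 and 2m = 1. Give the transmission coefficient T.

Since E < V₀ the interior solution is evanescent with decay constant κ = √(2m(V₀ − E))/ℏ = 2.786.
κa = 2.117, sinh(κa) = 4.093.
Matching ψ, ψ′ at both faces gives T = [1 + V₀² sinh²(κa) / (4E(V₀ − E))]⁻¹ = 1/18.79 = 0.0532.

T = 0.0532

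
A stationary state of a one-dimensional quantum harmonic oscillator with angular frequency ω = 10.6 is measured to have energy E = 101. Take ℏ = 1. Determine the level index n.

n = 9

E_n = ℏω(n + ½) ⇒ n = E/(ℏω) − ½ = 101/10.6 − 0.5 = 9.028 → n = 9.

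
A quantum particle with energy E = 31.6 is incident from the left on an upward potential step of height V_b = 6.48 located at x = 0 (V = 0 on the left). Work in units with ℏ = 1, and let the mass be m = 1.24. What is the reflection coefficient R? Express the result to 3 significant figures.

The wavenumbers are k₁ = √(2mE)/ℏ = 8.853 on the left and k₂ = √(2m(E − V_b))/ℏ = 7.893 on the right.
Continuity of ψ and ψ′ at the step yields the reflection amplitude r = (k₁ − k₂)/(k₁ + k₂) = 0.05731; thus R = |r|² = 0.003284, T = 0.9967.

R = 0.00328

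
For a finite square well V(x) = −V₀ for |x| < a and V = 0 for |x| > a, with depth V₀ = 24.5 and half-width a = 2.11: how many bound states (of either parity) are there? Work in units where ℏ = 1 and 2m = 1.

The dimensionless depth is z₀ = a√(2mV₀)/ℏ = 2.11 × √(24.50) = 10.44.
A new bound state (alternating even/odd) appears each time z₀ passes a multiple of π/2, so N = ⌊2z₀/π⌋ + 1 = ⌊6.649⌋ + 1 = 7.

N = 7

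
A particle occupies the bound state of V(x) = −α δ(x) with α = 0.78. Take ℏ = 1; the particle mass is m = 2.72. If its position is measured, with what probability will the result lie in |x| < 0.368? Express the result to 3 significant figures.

The normalised bound state is ψ = √κ e^{−κ|x|} with κ = mα/ℏ² = 2.122.
P(|x| < d) = ∫_{−d}^{d} κ e^{−2κ|x|} dx = 1 − e^{−2κd} = 1 − e^{−1.561} = 0.7902.

P = 0.790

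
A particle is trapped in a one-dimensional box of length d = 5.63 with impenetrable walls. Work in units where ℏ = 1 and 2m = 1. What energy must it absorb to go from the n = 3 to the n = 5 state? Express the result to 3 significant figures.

ΔE = 4.98

E_n = n²π²ℏ²/(2md²), so ΔE = (5² − 3²) π²ℏ²/(2md²).
ΔE = 16 × π² / (2 × 0.5 × 5.63²) = 4.982.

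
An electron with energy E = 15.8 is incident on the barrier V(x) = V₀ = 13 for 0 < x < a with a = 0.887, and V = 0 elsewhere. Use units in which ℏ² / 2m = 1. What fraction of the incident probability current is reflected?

E > V₀: inside the barrier k₂ = √(2m(E − V₀))/ℏ = 1.673, k₂a = 1.484.
T = [1 + V₀² sin²(k₂a) / (4E(E − V₀))]⁻¹ = 1/1.948 = 0.513.
R = 1 − T = 0.487.

R = 0.487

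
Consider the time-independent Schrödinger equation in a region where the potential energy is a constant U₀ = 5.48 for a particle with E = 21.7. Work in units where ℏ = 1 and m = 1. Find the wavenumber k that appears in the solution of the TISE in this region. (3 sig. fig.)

With E > U₀ the solution is oscillatory, ψ ∝ e^{±ikx} with k = √(2m(E − U₀))/ℏ.
k = √(2 × 1 × 16.22) = 5.696.

k = 5.70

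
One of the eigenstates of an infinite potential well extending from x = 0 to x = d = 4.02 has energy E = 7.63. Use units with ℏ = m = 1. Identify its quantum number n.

From E_n = n²π²ℏ²/(2md²) invert to n = √(2md²E)/(πℏ).
n = (4.02/π) × √(2 × 1 × 7.63) = 4.999 → n = 5.

n = 5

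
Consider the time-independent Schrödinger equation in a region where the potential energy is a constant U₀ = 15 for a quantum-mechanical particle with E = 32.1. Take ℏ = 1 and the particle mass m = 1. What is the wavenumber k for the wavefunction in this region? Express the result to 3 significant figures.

With E > U₀ the solution is oscillatory, ψ ∝ e^{±ikx} with k = √(2m(E − U₀))/ℏ.
k = √(2 × 1 × 17.1) = 5.848.

k = 5.85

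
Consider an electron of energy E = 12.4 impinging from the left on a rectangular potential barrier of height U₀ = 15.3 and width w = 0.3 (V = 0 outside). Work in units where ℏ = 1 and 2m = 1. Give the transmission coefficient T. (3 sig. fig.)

T = 0.684

E < U₀: inside the barrier ψ ∝ e^{±κx} with κ = √(2m(U₀ − E))/ℏ = 1.703.
κw = 0.5109, sinh(κw) = 0.5334.
The exact tunnelling result is T⁻¹ = 1 + U₀² sinh²(κw) / [4E(U₀ − E)] = 1.463, so T = 0.684.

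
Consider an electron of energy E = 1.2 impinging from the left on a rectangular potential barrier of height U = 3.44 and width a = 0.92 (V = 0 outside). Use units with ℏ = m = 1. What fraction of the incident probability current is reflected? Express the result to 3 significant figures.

Since E < U the interior solution is evanescent with decay constant κ = √(2m(U − E))/ℏ = 2.117.
κa = 1.947, sinh(κa) = 3.433.
The exact tunnelling result is T⁻¹ = 1 + U² sinh²(κa) / [4E(U − E)] = 13.97, so T = 0.0716.
R = 1 − T = 0.928.

R = 0.928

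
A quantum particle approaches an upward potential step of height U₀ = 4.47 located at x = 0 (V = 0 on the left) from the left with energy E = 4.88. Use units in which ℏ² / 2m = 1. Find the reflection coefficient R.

R = 0.303

On each side the TISE gives plane waves with k = √(2m(E − V))/ℏ: k₁ = √(2·½·4.88) = 2.209, k₂ = √(2·½·0.41) = 0.6403.
Matching ψ and ψ′ at x = 0 gives r = (k₁ − k₂)/(k₁ + k₂), so R = r² = 0.3031 and T = 1 − R = 0.6969.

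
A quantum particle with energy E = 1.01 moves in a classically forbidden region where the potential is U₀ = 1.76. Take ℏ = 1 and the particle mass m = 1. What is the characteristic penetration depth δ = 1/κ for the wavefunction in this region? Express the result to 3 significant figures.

Since E < U₀ the TISE in this region is ψ'' = κ²ψ with κ = √(2m(U₀ − E))/ℏ.
κ = √(2 × 1 × 0.75) = 1.225. The penetration depth is δ = 1/κ = 0.816.

δ = 0.816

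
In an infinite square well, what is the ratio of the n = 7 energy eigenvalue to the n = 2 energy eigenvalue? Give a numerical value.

E_n = n²π²ℏ²/(2mL²) so the ratio is n₂²/n₁² = 49/4 = 12.25.

12.25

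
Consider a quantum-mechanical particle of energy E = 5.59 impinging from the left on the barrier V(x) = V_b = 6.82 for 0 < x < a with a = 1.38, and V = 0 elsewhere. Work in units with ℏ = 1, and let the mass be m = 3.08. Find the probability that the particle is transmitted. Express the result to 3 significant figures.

T = 0.00119

Since E < V_b the interior solution is evanescent with decay constant κ = √(2m(V_b − E))/ℏ = 2.753.
κa = 3.799, sinh(κa) = 22.31.
The exact tunnelling result is T⁻¹ = 1 + V_b² sinh²(κa) / [4E(V_b − E)] = 842.6, so T = 0.00119.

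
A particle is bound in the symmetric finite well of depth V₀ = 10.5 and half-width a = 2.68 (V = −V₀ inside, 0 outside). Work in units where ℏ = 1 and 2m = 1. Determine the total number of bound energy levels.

Define the well-strength parameter z₀ = (a/ℏ)√(2mV₀) = 2.68 × √(2·0.5·10.5) = 8.684.
A new bound state (alternating even/odd) appears each time z₀ passes a multiple of π/2, so N = ⌊2z₀/π⌋ + 1 = ⌊5.529⌋ + 1 = 6.

N = 6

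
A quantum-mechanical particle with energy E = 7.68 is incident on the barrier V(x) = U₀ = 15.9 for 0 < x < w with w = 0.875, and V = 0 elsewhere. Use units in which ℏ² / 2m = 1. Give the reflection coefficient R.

R = 0.974

Since E < U₀ the interior solution is evanescent with decay constant κ = √(2m(U₀ − E))/ℏ = 2.867.
κw = 2.509, sinh(κw) = 6.104.
Matching ψ, ψ′ at both faces gives T = [1 + U₀² sinh²(κw) / (4E(U₀ − E))]⁻¹ = 1/38.30 = 0.0261.
R = 1 − T = 0.974.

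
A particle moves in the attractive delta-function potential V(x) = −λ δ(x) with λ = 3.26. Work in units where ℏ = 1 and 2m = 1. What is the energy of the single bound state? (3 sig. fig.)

The bound state is ψ(x) = √κ e^{−κ|x|}. The derivative jump ψ'(0⁺) − ψ'(0⁻) = −(2mλ/ℏ²)ψ(0) fixes κ = mλ/ℏ² = 1.630.
Then E = −ℏ²κ²/(2m) = −mλ²/(2ℏ²) = -2.657.

E = -2.66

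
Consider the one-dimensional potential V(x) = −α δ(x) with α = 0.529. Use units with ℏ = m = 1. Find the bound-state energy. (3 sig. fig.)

E = -0.140

The bound state is ψ(x) = √κ e^{−κ|x|}. The derivative jump ψ'(0⁺) − ψ'(0⁻) = −(2mα/ℏ²)ψ(0) fixes κ = mα/ℏ² = 0.5290.
Then E = −ℏ²κ²/(2m) = −mα²/(2ℏ²) = -0.1399.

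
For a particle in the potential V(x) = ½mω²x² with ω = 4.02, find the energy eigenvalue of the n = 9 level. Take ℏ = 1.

The oscillator eigenvalues are E_n = ℏω(n + ½), so E_9 = 4.02 × 9.5 = 38.19.

E = 38.2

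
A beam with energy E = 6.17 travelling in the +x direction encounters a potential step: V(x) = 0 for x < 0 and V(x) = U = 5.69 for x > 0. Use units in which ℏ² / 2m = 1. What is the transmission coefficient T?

On each side the TISE gives plane waves with k = √(2m(E − V))/ℏ: k₁ = √(2·½·6.17) = 2.484, k₂ = √(2·½·0.48) = 0.6928.
Matching ψ and ψ′ at x = 0 gives r = (k₁ − k₂)/(k₁ + k₂), so R = r² = 0.3179 and T = 1 − R = 0.6821.

T = 0.682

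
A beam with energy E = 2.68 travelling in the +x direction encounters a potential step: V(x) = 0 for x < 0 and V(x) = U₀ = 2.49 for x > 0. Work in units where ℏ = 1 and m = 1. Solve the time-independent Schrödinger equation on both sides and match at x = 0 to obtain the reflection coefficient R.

On each side the TISE gives plane waves with k = √(2m(E − V))/ℏ: k₁ = √(2·1·2.68) = 2.315, k₂ = √(2·1·0.19) = 0.6164.
Continuity of ψ and ψ′ at the step yields the reflection amplitude r = (k₁ − k₂)/(k₁ + k₂) = 0.5795; thus R = |r|² = 0.3358, T = 0.6642.

R = 0.336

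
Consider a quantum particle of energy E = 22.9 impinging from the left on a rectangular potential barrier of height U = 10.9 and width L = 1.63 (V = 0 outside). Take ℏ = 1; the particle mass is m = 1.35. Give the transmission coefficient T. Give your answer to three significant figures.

T = 0.998

Above the barrier the interior wavenumber is k₂ = √(2m(E − U))/ℏ = 5.692, giving phase k₂L = 9.278.
Matching at both interfaces gives T⁻¹ = 1 + U² sin²(k₂L) / [4E(E − U)] = 1.002, hence T = 0.998.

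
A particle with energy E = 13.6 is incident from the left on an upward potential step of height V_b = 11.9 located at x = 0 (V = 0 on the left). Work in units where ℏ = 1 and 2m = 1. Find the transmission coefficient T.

The wavenumbers are k₁ = √(2mE)/ℏ = 3.688 on the left and k₂ = √(2m(E − V_b))/ℏ = 1.304 on the right.
Continuity of ψ and ψ′ at the step yields the reflection amplitude r = (k₁ − k₂)/(k₁ + k₂) = 0.4776; thus R = |r|² = 0.2281, T = 0.7719.

T = 0.772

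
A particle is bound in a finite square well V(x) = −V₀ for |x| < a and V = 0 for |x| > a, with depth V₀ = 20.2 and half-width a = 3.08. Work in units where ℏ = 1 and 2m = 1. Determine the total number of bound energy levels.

Define the well-strength parameter z₀ = (a/ℏ)√(2mV₀) = 3.08 × √(2·0.5·20.2) = 13.84.
The even/odd transcendental equations gain one root per π/2 in z₀, giving N = 1 + ⌊2z₀/π⌋ = 1 + ⌊8.813⌋ = 9.

N = 9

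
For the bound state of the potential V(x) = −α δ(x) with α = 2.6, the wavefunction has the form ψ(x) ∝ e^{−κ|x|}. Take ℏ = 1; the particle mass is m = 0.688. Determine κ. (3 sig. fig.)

Integrating the TISE across x = 0 gives the cusp condition ψ'(0⁺) − ψ'(0⁻) = −(2mα/ℏ²)ψ(0).
With ψ ∝ e^{−κ|x|} this yields −2κ = −2mα/ℏ², so κ = mα/ℏ² = 1.789.

κ = 1.79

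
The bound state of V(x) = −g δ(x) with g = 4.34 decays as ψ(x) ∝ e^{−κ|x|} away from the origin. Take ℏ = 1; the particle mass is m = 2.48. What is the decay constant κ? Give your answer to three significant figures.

Integrating the TISE across x = 0 gives the cusp condition ψ'(0⁺) − ψ'(0⁻) = −(2mg/ℏ²)ψ(0).
With ψ ∝ e^{−κ|x|} this yields −2κ = −2mg/ℏ², so κ = mg/ℏ² = 10.76.

κ = 10.8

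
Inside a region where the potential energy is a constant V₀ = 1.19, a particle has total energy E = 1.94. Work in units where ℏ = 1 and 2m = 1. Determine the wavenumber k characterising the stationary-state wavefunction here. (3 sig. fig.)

k = 0.866

With E > V₀ the solution is oscillatory, ψ ∝ e^{±ikx} with k = √(2m(E − V₀))/ℏ.
k = √(2 × 0.5 × 0.75) = 0.8660.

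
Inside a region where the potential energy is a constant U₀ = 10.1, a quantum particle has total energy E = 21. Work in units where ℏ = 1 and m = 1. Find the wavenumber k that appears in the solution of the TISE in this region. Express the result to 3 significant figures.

With E > U₀ the solution is oscillatory, ψ ∝ e^{±ikx} with k = √(2m(E − U₀))/ℏ.
k = √(2 × 1 × 10.9) = 4.669.

k = 4.67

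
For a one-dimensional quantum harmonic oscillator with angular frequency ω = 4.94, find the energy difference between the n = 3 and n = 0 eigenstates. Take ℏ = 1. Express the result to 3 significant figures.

E_n = ℏω(n + ½), so ΔE = (3 − 0) ℏω = 3 × 4.94 = 14.82.

ΔE = 14.8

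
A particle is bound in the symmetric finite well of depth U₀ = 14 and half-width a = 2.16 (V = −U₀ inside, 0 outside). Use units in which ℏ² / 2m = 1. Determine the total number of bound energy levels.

N = 6

The dimensionless depth is z₀ = a√(2mU₀)/ℏ = 2.16 × √(14.00) = 8.082.
A new bound state (alternating even/odd) appears each time z₀ passes a multiple of π/2, so N = ⌊2z₀/π⌋ + 1 = ⌊5.145⌋ + 1 = 6.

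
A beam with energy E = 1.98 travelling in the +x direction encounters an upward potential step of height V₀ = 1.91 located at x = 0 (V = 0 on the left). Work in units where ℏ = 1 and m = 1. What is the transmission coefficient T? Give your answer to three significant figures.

T = 0.533

The wavenumbers are k₁ = √(2mE)/ℏ = 1.990 on the left and k₂ = √(2m(E − V₀))/ℏ = 0.3742 on the right.
Matching ψ and ψ′ at x = 0 gives r = (k₁ − k₂)/(k₁ + k₂), so R = r² = 0.4671 and T = 1 − R = 0.5329.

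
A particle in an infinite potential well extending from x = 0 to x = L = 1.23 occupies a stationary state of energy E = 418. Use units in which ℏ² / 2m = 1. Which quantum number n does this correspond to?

n = 8

For an infinite well E_n = n²π²ℏ²/(2mL²), so n = (L/πℏ)√(2mE).
n = (1.23/π) × √(2 × 0.5 × 418) = 8.005 → n = 8.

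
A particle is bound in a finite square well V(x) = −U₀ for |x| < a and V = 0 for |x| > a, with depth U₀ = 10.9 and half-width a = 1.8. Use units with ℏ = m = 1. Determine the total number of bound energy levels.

Define the well-strength parameter z₀ = (a/ℏ)√(2mU₀) = 1.8 × √(2·1·10.9) = 8.404.
A new bound state (alternating even/odd) appears each time z₀ passes a multiple of π/2, so N = ⌊2z₀/π⌋ + 1 = ⌊5.350⌋ + 1 = 6.

N = 6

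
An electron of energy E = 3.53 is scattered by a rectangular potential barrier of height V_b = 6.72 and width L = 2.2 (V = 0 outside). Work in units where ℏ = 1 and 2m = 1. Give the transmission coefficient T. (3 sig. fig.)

T = 0.00154

Since E < V_b the interior solution is evanescent with decay constant κ = √(2m(V_b − E))/ℏ = 1.786.
κL = 3.929, sinh(κL) = 25.43.
The exact tunnelling result is T⁻¹ = 1 + V_b² sinh²(κL) / [4E(V_b − E)] = 649.2, so T = 0.00154.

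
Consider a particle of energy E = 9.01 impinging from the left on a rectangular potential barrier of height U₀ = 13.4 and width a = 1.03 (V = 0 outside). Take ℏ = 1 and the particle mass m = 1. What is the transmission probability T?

T = 0.00785

Since E < U₀ the interior solution is evanescent with decay constant κ = √(2m(U₀ − E))/ℏ = 2.963.
κa = 3.052, sinh(κa) = 10.56.
Matching ψ, ψ′ at both faces gives T = [1 + U₀² sinh²(κa) / (4E(U₀ − E))]⁻¹ = 1/127.4 = 0.00785.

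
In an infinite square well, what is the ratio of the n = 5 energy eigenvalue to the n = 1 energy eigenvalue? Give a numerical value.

25

E_n = n²π²ℏ²/(2mL²) so the ratio is n₂²/n₁² = 25/1 = 25.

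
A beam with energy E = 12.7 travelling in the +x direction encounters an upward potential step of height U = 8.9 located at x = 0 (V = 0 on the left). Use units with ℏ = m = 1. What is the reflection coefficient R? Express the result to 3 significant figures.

R = 0.0857

On each side the TISE gives plane waves with k = √(2m(E − V))/ℏ: k₁ = √(2·1·12.7) = 5.040, k₂ = √(2·1·3.8) = 2.757.
Continuity of ψ and ψ′ at the step yields the reflection amplitude r = (k₁ − k₂)/(k₁ + k₂) = 0.2928; thus R = |r|² = 0.08574, T = 0.9143.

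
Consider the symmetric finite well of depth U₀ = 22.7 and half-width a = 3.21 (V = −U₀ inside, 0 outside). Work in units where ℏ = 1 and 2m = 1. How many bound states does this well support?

The dimensionless depth is z₀ = a√(2mU₀)/ℏ = 3.21 × √(22.70) = 15.29.
A new bound state (alternating even/odd) appears each time z₀ passes a multiple of π/2, so N = ⌊2z₀/π⌋ + 1 = ⌊9.736⌋ + 1 = 10.

N = 10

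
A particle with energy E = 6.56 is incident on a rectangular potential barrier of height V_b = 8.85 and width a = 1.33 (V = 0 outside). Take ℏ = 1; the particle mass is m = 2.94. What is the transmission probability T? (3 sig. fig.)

T = 0.000177

E < V_b: inside the barrier ψ ∝ e^{±κx} with κ = √(2m(V_b − E))/ℏ = 3.669.
κa = 4.880, sinh(κa) = 65.84.
The exact tunnelling result is T⁻¹ = 1 + V_b² sinh²(κa) / [4E(V_b − E)] = 5651, so T = 0.000177.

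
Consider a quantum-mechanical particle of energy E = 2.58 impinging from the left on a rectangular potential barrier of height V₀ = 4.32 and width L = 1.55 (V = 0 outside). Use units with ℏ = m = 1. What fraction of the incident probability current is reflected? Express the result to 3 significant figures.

Since E < V₀ the interior solution is evanescent with decay constant κ = √(2m(V₀ − E))/ℏ = 1.865.
κL = 2.891, sinh(κL) = 8.982.
The exact tunnelling result is T⁻¹ = 1 + V₀² sinh²(κL) / [4E(V₀ − E)] = 84.85, so T = 0.0118.
R = 1 − T = 0.988.

R = 0.988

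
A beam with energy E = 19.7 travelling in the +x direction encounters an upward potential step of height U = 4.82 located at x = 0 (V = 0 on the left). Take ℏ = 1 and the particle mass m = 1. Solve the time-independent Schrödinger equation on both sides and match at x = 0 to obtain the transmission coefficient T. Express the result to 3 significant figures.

The wavenumbers are k₁ = √(2mE)/ℏ = 6.277 on the left and k₂ = √(2m(E − U))/ℏ = 5.455 on the right.
Matching ψ and ψ′ at x = 0 gives r = (k₁ − k₂)/(k₁ + k₂), so R = r² = 0.004905 and T = 1 − R = 0.9951.

T = 0.995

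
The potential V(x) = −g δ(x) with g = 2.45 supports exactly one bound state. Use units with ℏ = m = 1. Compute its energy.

For x ≠ 0 the bound state is ψ ∝ e^{−κ|x|}; integrating the TISE across the delta gives the cusp condition 2κ = 2mg/ℏ², so κ = 2.450.
Then E = −ℏ²κ²/(2m) = −mg²/(2ℏ²) = -3.001.

E = -3.00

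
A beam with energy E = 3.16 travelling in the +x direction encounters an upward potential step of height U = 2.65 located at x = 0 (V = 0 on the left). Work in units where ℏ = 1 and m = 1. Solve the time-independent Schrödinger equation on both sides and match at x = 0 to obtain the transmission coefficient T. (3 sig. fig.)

The wavenumbers are k₁ = √(2mE)/ℏ = 2.514 on the left and k₂ = √(2m(E − U))/ℏ = 1.010 on the right.
Continuity of ψ and ψ′ at the step yields the reflection amplitude r = (k₁ − k₂)/(k₁ + k₂) = 0.4268; thus R = |r|² = 0.1822, T = 0.8178.

T = 0.818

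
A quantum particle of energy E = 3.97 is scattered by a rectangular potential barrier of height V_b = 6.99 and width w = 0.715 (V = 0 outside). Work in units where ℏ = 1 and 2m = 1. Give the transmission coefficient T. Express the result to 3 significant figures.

T = 0.280

Since E < V_b the interior solution is evanescent with decay constant κ = √(2m(V_b − E))/ℏ = 1.738.
κw = 1.243, sinh(κw) = 1.588.
Matching ψ, ψ′ at both faces gives T = [1 + V_b² sinh²(κw) / (4E(V_b − E))]⁻¹ = 1/3.569 = 0.280.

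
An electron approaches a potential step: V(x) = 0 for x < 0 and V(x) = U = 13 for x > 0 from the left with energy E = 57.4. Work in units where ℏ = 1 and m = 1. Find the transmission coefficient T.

On each side the TISE gives plane waves with k = √(2m(E − V))/ℏ: k₁ = √(2·1·57.4) = 10.71, k₂ = √(2·1·44.4) = 9.423.
Matching ψ and ψ′ at x = 0 gives r = (k₁ − k₂)/(k₁ + k₂), so R = r² = 0.004110 and T = 1 − R = 0.9959.

T = 0.996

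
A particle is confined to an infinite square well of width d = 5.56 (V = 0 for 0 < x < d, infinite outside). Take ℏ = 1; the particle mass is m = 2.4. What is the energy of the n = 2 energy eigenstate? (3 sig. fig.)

E = 0.266

Requiring ψ(0) = ψ(d) = 0 quantises k = nπ/d, hence E_n = ℏ²k²/2m = n²π²ℏ²/(2md²).
E_2 = 2² × π² / (2 × 2.4 × 5.56²) = 0.2661.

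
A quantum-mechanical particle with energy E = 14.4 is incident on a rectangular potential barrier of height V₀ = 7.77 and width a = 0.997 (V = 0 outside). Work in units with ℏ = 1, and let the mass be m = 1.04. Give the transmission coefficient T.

E > V₀: inside the barrier k₂ = √(2m(E − V₀))/ℏ = 3.714, k₂a = 3.702.
Matching at both interfaces gives T⁻¹ = 1 + V₀² sin²(k₂a) / [4E(E − V₀)] = 1.045, hence T = 0.957.

T = 0.957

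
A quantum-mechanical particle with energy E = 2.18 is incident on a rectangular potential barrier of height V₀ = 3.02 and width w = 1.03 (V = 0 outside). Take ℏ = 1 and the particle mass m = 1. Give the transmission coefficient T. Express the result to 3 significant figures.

T = 0.204

E < V₀: inside the barrier ψ ∝ e^{±κx} with κ = √(2m(V₀ − E))/ℏ = 1.296.
κw = 1.335, sinh(κw) = 1.768.
Matching ψ, ψ′ at both faces gives T = [1 + V₀² sinh²(κw) / (4E(V₀ − E))]⁻¹ = 1/4.894 = 0.204.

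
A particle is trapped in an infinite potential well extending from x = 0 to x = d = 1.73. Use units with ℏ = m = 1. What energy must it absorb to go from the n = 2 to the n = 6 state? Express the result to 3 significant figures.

E_n = n²π²ℏ²/(2md²), so ΔE = (6² − 2²) π²ℏ²/(2md²).
ΔE = 32 × π² / (2 × 1 × 1.73²) = 52.76.

ΔE = 52.8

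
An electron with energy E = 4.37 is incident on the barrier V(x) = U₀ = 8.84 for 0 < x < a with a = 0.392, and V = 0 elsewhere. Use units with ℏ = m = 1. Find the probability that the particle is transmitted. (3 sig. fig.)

E < U₀: inside the barrier ψ ∝ e^{±κx} with κ = √(2m(U₀ − E))/ℏ = 2.990.
κa = 1.172, sinh(κa) = 1.459.
The exact tunnelling result is T⁻¹ = 1 + U₀² sinh²(κa) / [4E(U₀ − E)] = 3.130, so T = 0.319.

T = 0.319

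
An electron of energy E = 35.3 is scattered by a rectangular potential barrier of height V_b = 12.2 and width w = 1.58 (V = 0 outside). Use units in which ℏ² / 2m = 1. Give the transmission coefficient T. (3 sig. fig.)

T = 0.959

Above the barrier the interior wavenumber is k₂ = √(2m(E − V_b))/ℏ = 4.806, giving phase k₂w = 7.594.
Matching at both interfaces gives T⁻¹ = 1 + V_b² sin²(k₂w) / [4E(E − V_b)] = 1.043, hence T = 0.959.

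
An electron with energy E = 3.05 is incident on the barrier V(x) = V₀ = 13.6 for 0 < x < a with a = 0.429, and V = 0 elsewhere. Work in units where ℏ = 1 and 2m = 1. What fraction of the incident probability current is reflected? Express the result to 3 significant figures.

R = 0.837

E < V₀: inside the barrier ψ ∝ e^{±κx} with κ = √(2m(V₀ − E))/ℏ = 3.248.
κa = 1.393, sinh(κa) = 1.890.
Matching ψ, ψ′ at both faces gives T = [1 + V₀² sinh²(κa) / (4E(V₀ − E))]⁻¹ = 1/6.134 = 0.163.
R = 1 − T = 0.837.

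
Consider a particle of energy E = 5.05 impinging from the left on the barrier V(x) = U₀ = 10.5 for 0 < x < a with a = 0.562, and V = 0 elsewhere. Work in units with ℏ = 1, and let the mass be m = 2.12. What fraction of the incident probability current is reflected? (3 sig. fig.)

Since E < U₀ the interior solution is evanescent with decay constant κ = √(2m(U₀ − E))/ℏ = 4.807.
κa = 2.702, sinh(κa) = 7.418.
The exact tunnelling result is T⁻¹ = 1 + U₀² sinh²(κa) / [4E(U₀ − E)] = 56.11, so T = 0.0178.
R = 1 − T = 0.982.

R = 0.982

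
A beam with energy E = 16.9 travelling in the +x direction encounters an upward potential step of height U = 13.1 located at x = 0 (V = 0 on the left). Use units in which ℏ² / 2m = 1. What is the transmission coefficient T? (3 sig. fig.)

The wavenumbers are k₁ = √(2mE)/ℏ = 4.111 on the left and k₂ = √(2m(E − U))/ℏ = 1.949 on the right.
Continuity of ψ and ψ′ at the step yields the reflection amplitude r = (k₁ − k₂)/(k₁ + k₂) = 0.3567; thus R = |r|² = 0.1272, T = 0.8728.

T = 0.873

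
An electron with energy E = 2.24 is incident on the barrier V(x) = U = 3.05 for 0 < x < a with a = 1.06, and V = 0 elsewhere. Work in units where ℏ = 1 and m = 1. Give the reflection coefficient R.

Since E < U the interior solution is evanescent with decay constant κ = √(2m(U − E))/ℏ = 1.273.
κa = 1.349, sinh(κa) = 1.797.
The exact tunnelling result is T⁻¹ = 1 + U² sinh²(κa) / [4E(U − E)] = 5.141, so T = 0.195.
R = 1 − T = 0.805.

R = 0.805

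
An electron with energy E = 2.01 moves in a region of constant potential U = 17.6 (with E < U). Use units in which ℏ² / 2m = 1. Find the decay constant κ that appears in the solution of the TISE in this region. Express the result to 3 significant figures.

Since E < U the TISE in this region is ψ'' = κ²ψ with κ = √(2m(U − E))/ℏ.
κ = √(2 × 0.5 × 15.59) = 3.948.

κ = 3.95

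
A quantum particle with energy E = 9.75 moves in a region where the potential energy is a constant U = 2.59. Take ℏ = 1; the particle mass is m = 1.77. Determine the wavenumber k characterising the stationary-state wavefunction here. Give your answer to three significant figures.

k = 5.03

With E > U the solution is oscillatory, ψ ∝ e^{±ikx} with k = √(2m(E − U))/ℏ.
k = √(2 × 1.77 × 7.16) = 5.035.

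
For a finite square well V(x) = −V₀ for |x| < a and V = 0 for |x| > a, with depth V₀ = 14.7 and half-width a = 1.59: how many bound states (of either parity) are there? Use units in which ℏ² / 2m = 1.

N = 4

The dimensionless depth is z₀ = a√(2mV₀)/ℏ = 1.59 × √(14.70) = 6.096.
The even/odd transcendental equations gain one root per π/2 in z₀, giving N = 1 + ⌊2z₀/π⌋ = 1 + ⌊3.881⌋ = 4.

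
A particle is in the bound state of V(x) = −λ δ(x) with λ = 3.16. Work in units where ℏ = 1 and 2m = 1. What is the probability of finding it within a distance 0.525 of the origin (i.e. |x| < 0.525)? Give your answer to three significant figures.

The normalised bound state is ψ = √κ e^{−κ|x|} with κ = mλ/ℏ² = 1.580.
P(|x| < d) = ∫_{−d}^{d} κ e^{−2κ|x|} dx = 1 − e^{−2κd} = 1 − e^{−1.659} = 0.8097.

P = 0.810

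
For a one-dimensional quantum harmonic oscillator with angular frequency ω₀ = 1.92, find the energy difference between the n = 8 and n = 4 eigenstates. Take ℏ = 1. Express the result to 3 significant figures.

E_n = ℏω₀(n + ½), so ΔE = (8 − 4) ℏω₀ = 4 × 1.92 = 7.680.

ΔE = 7.68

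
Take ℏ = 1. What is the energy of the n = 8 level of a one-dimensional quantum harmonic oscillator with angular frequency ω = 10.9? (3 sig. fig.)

The oscillator eigenvalues are E_n = ℏω(n + ½), so E_8 = 10.9 × 8.5 = 92.65.

E = 92.7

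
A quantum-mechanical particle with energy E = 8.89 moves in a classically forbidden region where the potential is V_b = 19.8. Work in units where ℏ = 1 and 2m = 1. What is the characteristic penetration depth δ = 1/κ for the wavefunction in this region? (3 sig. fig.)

Since E < V_b the TISE in this region is ψ'' = κ²ψ with κ = √(2m(V_b − E))/ℏ.
κ = √(2 × 0.5 × 10.91) = 3.303. The penetration depth is δ = 1/κ = 0.303.

δ = 0.303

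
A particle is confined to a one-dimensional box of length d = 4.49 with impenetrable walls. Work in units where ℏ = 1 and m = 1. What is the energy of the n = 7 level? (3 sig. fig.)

E = 12.0

The infinite-well eigenfunctions ψ_n = √(2/d) sin(nπx/d) vanish at both walls, giving E_n = n²π²ℏ²/(2md²).
E_7 = 7² × π² / (2 × 1 × 4.49²) = 11.99.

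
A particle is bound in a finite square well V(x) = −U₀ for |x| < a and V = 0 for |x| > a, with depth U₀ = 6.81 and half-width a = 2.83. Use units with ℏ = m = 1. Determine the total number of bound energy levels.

The dimensionless depth is z₀ = a√(2mU₀)/ℏ = 2.83 × √(13.62) = 10.44.
The even/odd transcendental equations gain one root per π/2 in z₀, giving N = 1 + ⌊2z₀/π⌋ = 1 + ⌊6.649⌋ = 7.

N = 7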